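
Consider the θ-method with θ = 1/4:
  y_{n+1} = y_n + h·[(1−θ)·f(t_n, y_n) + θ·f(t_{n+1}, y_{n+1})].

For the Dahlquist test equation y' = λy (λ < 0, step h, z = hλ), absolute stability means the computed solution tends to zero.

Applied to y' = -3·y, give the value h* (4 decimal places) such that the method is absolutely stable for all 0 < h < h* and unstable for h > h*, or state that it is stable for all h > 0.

(-4.0000,0); λ=-3 ⇒ h* = (4)/3 = 1.3333.

Set f=λy, z=hλ:
  y_{n+1} = y_n + z·[3/4·y_n + 1/4·y_{n+1}] ⇒ (1 − 1/4z)y_{n+1} = (1 + 3/4z)y_n
  so R(z) = (1 + 3/4z)/(1 − 1/4z).

Boundary: |R(x)|=1, x<0.
x=-1.03: |R|=0.1809
R=−1: 1+3/4x = −1+1/4x ⇒ -1/2x=2 ⇒ x=2/(-1/2)=-4.0000
Confirm numerically:
  x=-3.596: |R|=0.89363 <1
  x=-3.573: |R|=0.88723 <1
  x=-2.708: |R|=0.61479 <1
  x=-4.309: |R|=1.07438 >1
  x=-4.305: |R|=1.07345 >1
Stable set (-4.0000, 0).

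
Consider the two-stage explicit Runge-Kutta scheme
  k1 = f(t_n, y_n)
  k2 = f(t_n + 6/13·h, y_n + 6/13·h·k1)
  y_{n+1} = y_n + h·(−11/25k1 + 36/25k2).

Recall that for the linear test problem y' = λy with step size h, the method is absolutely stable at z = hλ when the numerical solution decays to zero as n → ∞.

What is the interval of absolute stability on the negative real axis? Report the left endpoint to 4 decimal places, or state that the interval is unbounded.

On y'=λy, z=hλ:
  k1=λy_n ⇒ h·k1=z·y_n;  k2=λ(1+6/13z)y_n ⇒ h·k2=z(1+6/13z)y_n
  y_{n+1}/y_n = 1 − 11/25z + 36/25z(1+6/13z) = 1 + z + 216/325z²
  so R(z) = 1 + z + 216/325z².

Boundary: |R(x)|=1, x<0.
x=-0.74: |R|=0.6239
R=1: x+216/325x²=0 ⇒ x=−325/216=-1.5046; min R=1−1/(4·216/325)=0.6238>−1
Confirm numerically:
  x=-1.483: |R|=0.97868 <1
  x=-1.477: |R|=0.97288 <1
  x=-1.311: |R|=0.83129 <1
  x=-1.962: |R|=1.59640 >1
  x=-1.821: |R|=1.38289 >1
Interval (-1.5046, 0).

(-1.5046, 0).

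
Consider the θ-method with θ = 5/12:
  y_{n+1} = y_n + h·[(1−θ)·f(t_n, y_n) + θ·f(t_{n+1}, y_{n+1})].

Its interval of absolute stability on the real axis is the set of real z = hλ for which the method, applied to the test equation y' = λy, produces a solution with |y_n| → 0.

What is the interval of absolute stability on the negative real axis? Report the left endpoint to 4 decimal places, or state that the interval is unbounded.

z∈(-12.0000,0).

Set f=λy, z=hλ:
  y_{n+1} = y_n + z·[7/12·y_n + 5/12·y_{n+1}] ⇒ (1 − 5/12z)y_{n+1} = (1 + 7/12z)y_n
  so R(z) = (1 + 7/12z)/(1 − 5/12z).

Need |R(x)|<1, x<0.
x=-1.1: |R|=0.2457
R=−1: 1+7/12x = −1+5/12x ⇒ -1/6x=2 ⇒ x=2/(-1/6)=-12.0000
Confirm numerically:
  x=-10.809: |R|=0.96393 <1
  x=-9.291: |R|=0.90731 <1
  x=-7.159: |R|=0.79743 <1
  x=-4.947: |R|=0.61601 <1
  x=-12.284: |R|=1.00774 >1
  x=-12.027: |R|=1.00075 >1
Interval (-12.0000, 0).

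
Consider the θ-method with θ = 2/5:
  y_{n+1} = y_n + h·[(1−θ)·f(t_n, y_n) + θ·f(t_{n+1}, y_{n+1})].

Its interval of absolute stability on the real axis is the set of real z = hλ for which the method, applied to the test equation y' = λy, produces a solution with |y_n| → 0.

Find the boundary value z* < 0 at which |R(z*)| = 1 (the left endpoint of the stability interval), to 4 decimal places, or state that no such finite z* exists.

z* = -10.0000.

On y'=λy, z=hλ:
  y_{n+1} = y_n + z·[3/5·y_n + 2/5·y_{n+1}] ⇒ (1 − 2/5z)y_{n+1} = (1 + 3/5z)y_n
  so R(z) = (1 + 3/5z)/(1 − 2/5z).

Boundary: |R(x)|=1, x<0.
x=-1.32: |R|=0.1361
R=−1: 1+3/5x = −1+2/5x ⇒ -1/5x=2 ⇒ x=2/(-1/5)=-10.0000
Confirm numerically:
  x=-8.798: |R|=0.94680 <1
  x=-7.897: |R|=0.89887 <1
  x=-5.538: |R|=0.72244 <1
  x=-4.669: |R|=0.62819 <1
  x=-10.462: |R|=1.01782 >1
  x=-10.377: |R|=1.01464 >1
  x=-10.352: |R|=1.01369 >1
Stable set (-10.0000, 0).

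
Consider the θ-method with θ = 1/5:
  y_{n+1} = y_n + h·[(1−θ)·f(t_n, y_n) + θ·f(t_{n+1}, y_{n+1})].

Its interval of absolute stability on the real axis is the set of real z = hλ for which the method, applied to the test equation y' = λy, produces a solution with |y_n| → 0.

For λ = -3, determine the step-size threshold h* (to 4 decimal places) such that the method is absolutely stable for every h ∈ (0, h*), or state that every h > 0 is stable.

(-3.3333,0); λ=-3 ⇒ h* = (10/3)/3 = 1.1111.

Test eqn y'=λy, z=hλ:
  y_{n+1} = y_n + z·[4/5·y_n + 1/5·y_{n+1}] ⇒ (1 − 1/5z)y_{n+1} = (1 + 4/5z)y_n
  ⇒ R(z) = (1 + 4/5z)/(1 − 1/5z).

Solve |R(x)|<1 on ℝ⁻.
x=-0.38: |R|=0.6468
R=−1: 1+4/5x = −1+1/5x ⇒ -3/5x=2 ⇒ x=2/(-3/5)=-3.3333
Confirm numerically:
  x=-2.758: |R|=0.77752 <1
  x=-2.451: |R|=0.64475 <1
  x=-1.988: |R|=0.42244 <1
  x=-3.894: |R|=1.18912 >1
  x=-3.832: |R|=1.16938 >1
  x=-3.696: |R|=1.12511 >1
So |R|<1 on (-3.3333, 0).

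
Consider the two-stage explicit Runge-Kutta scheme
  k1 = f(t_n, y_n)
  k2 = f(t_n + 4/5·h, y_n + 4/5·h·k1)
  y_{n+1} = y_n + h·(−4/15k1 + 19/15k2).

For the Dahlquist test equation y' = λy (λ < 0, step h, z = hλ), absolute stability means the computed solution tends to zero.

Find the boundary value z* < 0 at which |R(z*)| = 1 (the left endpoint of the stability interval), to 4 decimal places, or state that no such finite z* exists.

Set f=λy, z=hλ:
  k1=λy_n ⇒ h·k1=z·y_n;  k2=λ(1+4/5z)y_n ⇒ h·k2=z(1+4/5z)y_n
  y_{n+1}/y_n = 1 − 4/15z + 19/15z(1+4/5z) = 1 + z + 76/75z²
  ⇒ R(z) = 1 + z + 76/75z².

Solve |R(x)|<1 on ℝ⁻.
x=-1.23: |R|=1.3031
R=1: x+76/75x²=0 ⇒ x=−75/76=-0.9868; min R=1−1/(4·76/75)=0.7533>−1
Confirm numerically:
  x=-0.834: |R|=0.87083 <1
  x=-0.680: |R|=0.78857 <1
  x=-0.611: |R|=0.76730 <1
  x=-0.543: |R|=0.75578 <1
  x=-1.446: |R|=1.67279 >1
  x=-1.381: |R|=1.55159 >1
  x=-1.304: |R|=1.41909 >1
Interval (-0.9868, 0).

left endpoint -0.9868.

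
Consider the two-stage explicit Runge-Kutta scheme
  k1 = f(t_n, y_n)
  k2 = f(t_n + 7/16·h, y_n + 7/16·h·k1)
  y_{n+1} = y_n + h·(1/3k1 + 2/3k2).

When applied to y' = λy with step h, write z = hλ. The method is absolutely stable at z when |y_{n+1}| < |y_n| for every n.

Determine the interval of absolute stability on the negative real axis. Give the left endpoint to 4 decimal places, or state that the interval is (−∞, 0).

With y'=λy (z=hλ):
  k1=λy_n ⇒ h·k1=z·y_n;  k2=λ(1+7/16z)y_n ⇒ h·k2=z(1+7/16z)y_n
  y_{n+1}/y_n = 1 + 1/3z + 2/3z(1+7/16z) = 1 + z + 7/24z²
  R(z) = 1 + z + 7/24z².

Find x<0 with |R(x)|<1.
x=-0.76: |R|=0.4085
R=1: x+7/24x²=0 ⇒ x=−24/7=-3.4286; min R=1−1/(4·7/24)=0.1429>−1
Confirm numerically:
  x=-3.046: |R|=0.66012 <1
  x=-2.874: |R|=0.53513 <1
  x=-1.878: |R|=0.15067 <1
  x=-3.813: |R|=1.42753 >1
  x=-3.474: |R|=1.04603 >1
  x=-3.455: |R|=1.02663 >1
Interval (-3.4286, 0).

(-3.4286, 0).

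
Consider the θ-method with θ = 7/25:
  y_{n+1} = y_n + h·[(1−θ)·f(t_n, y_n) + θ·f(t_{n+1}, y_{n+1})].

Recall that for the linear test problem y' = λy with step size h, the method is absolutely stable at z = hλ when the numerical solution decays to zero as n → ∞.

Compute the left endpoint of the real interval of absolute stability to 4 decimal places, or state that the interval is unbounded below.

On y'=λy, z=hλ:
  y_{n+1} = y_n + z·[18/25·y_n + 7/25·y_{n+1}] ⇒ (1 − 7/25z)y_{n+1} = (1 + 18/25z)y_n
  Hence R(z) = (1 + 18/25z)/(1 − 7/25z).

Find x<0 with |R(x)|<1.
x=-1.55: |R|=0.0809
R=−1: 1+18/25x = −1+7/25x ⇒ -11/25x=2 ⇒ x=2/(-11/25)=-4.5455
Confirm numerically:
  x=-4.421: |R|=0.97553 <1
  x=-4.077: |R|=0.90375 <1
  x=-4.011: |R|=0.88924 <1
  x=-3.086: |R|=0.65551 <1
  x=-5.051: |R|=1.09214 >1
  x=-4.783: |R|=1.04468 >1
Interval (-4.5455, 0).

left endpoint -4.5455.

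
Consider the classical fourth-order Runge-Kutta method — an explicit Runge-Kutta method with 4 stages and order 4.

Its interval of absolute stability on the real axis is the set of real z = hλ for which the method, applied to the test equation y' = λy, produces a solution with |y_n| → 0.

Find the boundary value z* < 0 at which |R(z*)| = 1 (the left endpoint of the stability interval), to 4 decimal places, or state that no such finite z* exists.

z* = -2.7853.

Set f=λy, z=hλ:
  order 4, 4-stage ⇒ R(z)=1+z+z^2/2+z^3/6+z^4/24
  (e.g. R(-0.73)=0.48345, |R|=0.48345)

Solve |R(x)|<1 on ℝ⁻.
x=-0.73: |R|=0.4834
|R(-2.65)|=0.8145 |R(-1.57)|=0.2706 |R(-1.56)|=0.2708
Bisect:
  x_lo=-3.3879 |R|=2.3594  x_hi=-0.2601 |R|=0.7710
  mid=-1.82401 |R|=0.28929 →hi
  mid=-2.60597 |R|=0.76163 →hi
  mid=-2.99695 |R|=1.36891 →lo
  mid=-2.80146 |R|=1.02465 →lo
  mid=-2.70371 |R|=0.88381 →hi
  mid=-2.75259 |R|=0.95180 →hi
  mid=-2.77702 |R|=0.98760 →hi
  mid=-2.78924 |R|=1.00597 →lo
  ...
  [-2.78542,-2.78523] ⇒ x*=-2.7853
So |R|<1 on (-2.7853, 0).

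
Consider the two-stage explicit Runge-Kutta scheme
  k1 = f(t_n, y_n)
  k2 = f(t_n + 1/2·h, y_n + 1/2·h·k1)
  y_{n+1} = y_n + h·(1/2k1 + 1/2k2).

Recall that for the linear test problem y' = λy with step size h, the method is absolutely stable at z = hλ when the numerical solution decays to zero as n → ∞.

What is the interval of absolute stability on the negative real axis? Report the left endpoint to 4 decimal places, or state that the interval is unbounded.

On y'=λy, z=hλ:
  k1=λy_n ⇒ h·k1=z·y_n;  k2=λ(1+1/2z)y_n ⇒ h·k2=z(1+1/2z)y_n
  y_{n+1}/y_n = 1 + 1/2z + 1/2z(1+1/2z) = 1 + z + 1/4z²
  R(z) = 1 + z + 1/4z².

Need |R(x)|<1, x<0.
x=-0.63: |R|=0.4692
R=1: x+1/4x²=0 ⇒ x=−4=-4.0000; min R=1−1/(4·1/4)=0.0000>−1
Confirm numerically:
  x=-3.888: |R|=0.89114 <1
  x=-2.840: |R|=0.17640 <1
  x=-2.278: |R|=0.01932 <1
  x=-1.796: |R|=0.01040 <1
  x=-4.590: |R|=1.67702 >1
  x=-4.058: |R|=1.05884 >1
Interval (-4.0000, 0).

(-4.0000, 0).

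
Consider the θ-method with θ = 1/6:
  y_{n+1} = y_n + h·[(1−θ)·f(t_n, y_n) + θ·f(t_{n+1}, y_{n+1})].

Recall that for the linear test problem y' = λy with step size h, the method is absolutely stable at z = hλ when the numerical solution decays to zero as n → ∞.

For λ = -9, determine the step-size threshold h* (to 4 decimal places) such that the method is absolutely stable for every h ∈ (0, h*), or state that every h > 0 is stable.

With y'=λy (z=hλ):
  y_{n+1} = y_n + z·[5/6·y_n + 1/6·y_{n+1}] ⇒ (1 − 1/6z)y_{n+1} = (1 + 5/6z)y_n
  R(z) = (1 + 5/6z)/(1 − 1/6z).

Solve |R(x)|<1 on ℝ⁻.
x=-1.37: |R|=0.1153
R=−1: 1+5/6x = −1+1/6x ⇒ -2/3x=2 ⇒ x=2/(-2/3)=-3.0000
Confirm numerically:
  x=-2.763: |R|=0.89182 <1
  x=-1.823: |R|=0.39818 <1
  x=-1.532: |R|=0.22039 <1
  x=-3.587: |R|=1.24491 >1
  x=-3.294: |R|=1.12653 >1
Interval (-3.0000, 0).

(-3.0000,0); λ=-9 ⇒ h* = (3)/9 = 0.3333.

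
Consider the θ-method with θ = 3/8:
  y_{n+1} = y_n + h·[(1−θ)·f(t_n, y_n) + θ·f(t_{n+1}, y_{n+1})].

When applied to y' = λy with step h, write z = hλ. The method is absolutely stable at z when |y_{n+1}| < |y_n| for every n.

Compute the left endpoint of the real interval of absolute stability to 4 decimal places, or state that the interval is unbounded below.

z* = -8.0000.

On y'=λy, z=hλ:
  y_{n+1} = y_n + z·[5/8·y_n + 3/8·y_{n+1}] ⇒ (1 − 3/8z)y_{n+1} = (1 + 5/8z)y_n
  so R(z) = (1 + 5/8z)/(1 − 3/8z).

Solve |R(x)|<1 on ℝ⁻.
x=-0.36: |R|=0.6828
R=−1: 1+5/8x = −1+3/8x ⇒ -1/4x=2 ⇒ x=2/(-1/4)=-8.0000
Confirm numerically:
  x=-7.936: |R|=0.99598 <1
  x=-7.456: |R|=0.96417 <1
  x=-5.897: |R|=0.83629 <1
  x=-3.654: |R|=0.54161 <1
  x=-8.555: |R|=1.03297 >1
  x=-8.338: |R|=1.02048 >1
So |R|<1 on (-8.0000, 0).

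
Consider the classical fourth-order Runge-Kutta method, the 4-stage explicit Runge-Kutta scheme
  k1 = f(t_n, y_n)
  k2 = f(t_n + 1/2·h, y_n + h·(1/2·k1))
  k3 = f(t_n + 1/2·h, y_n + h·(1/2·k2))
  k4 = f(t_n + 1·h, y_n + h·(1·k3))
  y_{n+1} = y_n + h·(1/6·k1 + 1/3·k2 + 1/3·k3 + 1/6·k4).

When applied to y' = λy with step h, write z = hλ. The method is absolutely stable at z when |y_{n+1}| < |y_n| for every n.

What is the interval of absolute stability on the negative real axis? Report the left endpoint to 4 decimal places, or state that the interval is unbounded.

z∈(-2.7853,0).

Set f=λy, z=hλ:
  order 4, 4-stage ⇒ R(z)=1+z+z^2/2+z^3/6+z^4/24
  (e.g. R(-1.33)=0.29272, |R|=0.29272)

Find x<0 with |R(x)|<1.
x=-1.33: |R|=0.2927
|R(-1.97)|=0.3238 |R(-1.04)|=0.3621 |R(-1.02)|=0.3684
Bisect:
  x_lo=-3.2511 |R|=1.9613  x_hi=-0.3589 |R|=0.6985
  mid=-1.80496 |R|=0.28616 →hi
  mid=-2.52800 |R|=0.67650 →hi
  mid=-2.88953 |R|=1.16887 →lo
  mid=-2.70877 |R|=0.89062 →hi
  mid=-2.79915 |R|=1.02109 →lo
  mid=-2.75396 |R|=0.95377 →hi
  mid=-2.77655 |R|=0.98690 →hi
  mid=-2.78785 |R|=1.00386 →lo
  mid=-2.78220 |R|=0.99535 →hi
  ...
  [-2.78538,-2.78520] ⇒ x*=-2.7853
So |R|<1 on (-2.7853, 0).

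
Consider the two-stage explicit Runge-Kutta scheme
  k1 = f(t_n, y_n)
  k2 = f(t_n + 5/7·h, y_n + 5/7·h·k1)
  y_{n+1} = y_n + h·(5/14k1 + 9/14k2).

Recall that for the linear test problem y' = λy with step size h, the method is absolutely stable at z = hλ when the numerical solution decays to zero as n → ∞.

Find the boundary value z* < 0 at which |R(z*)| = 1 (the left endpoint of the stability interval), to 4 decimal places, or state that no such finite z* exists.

left endpoint -2.1778.

Test eqn y'=λy, z=hλ:
  k1=λy_n ⇒ h·k1=z·y_n;  k2=λ(1+5/7z)y_n ⇒ h·k2=z(1+5/7z)y_n
  y_{n+1}/y_n = 1 + 5/14z + 9/14z(1+5/7z) = 1 + z + 45/98z²
  so R(z) = 1 + z + 45/98z².

Boundary: |R(x)|=1, x<0.
x=-1.26: |R|=0.4690
R=1: x+45/98x²=0 ⇒ x=−98/45=-2.1778; min R=1−1/(4·45/98)=0.4556>−1
Confirm numerically:
  x=-1.970: |R|=0.81205 <1
  x=-1.618: |R|=0.58411 <1
  x=-1.269: |R|=0.47045 <1
  x=-1.043: |R|=0.45652 <1
  x=-2.393: |R|=1.23649 >1
  x=-2.376: |R|=1.21626 >1
Stable set (-2.1778, 0).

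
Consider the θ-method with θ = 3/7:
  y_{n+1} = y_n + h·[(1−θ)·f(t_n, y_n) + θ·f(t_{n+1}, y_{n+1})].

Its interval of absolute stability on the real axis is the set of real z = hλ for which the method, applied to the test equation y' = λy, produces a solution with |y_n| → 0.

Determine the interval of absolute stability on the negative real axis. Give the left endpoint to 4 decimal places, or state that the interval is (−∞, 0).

With y'=λy (z=hλ):
  y_{n+1} = y_n + z·[4/7·y_n + 3/7·y_{n+1}] ⇒ (1 − 3/7z)y_{n+1} = (1 + 4/7z)y_n
  ⇒ R(z) = (1 + 4/7z)/(1 − 3/7z).

Find x<0 with |R(x)|<1.
x=-0.88: |R|=0.3610
R=−1: 1+4/7x = −1+3/7x ⇒ -1/7x=2 ⇒ x=2/(-1/7)=-14.0000
Confirm numerically:
  x=-13.007: |R|=0.97842 <1
  x=-9.141: |R|=0.85884 <1
  x=-8.996: |R|=0.85277 <1
  x=-14.545: |R|=1.01076 >1
  x=-14.199: |R|=1.00401 >1
  x=-14.111: |R|=1.00225 >1
Interval (-14.0000, 0).

(-14.0000, 0).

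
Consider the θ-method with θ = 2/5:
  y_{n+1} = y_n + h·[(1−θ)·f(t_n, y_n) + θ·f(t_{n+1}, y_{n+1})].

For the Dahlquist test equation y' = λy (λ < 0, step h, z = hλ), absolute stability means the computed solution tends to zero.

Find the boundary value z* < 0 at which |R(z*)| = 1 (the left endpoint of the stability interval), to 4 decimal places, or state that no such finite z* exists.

Test eqn y'=λy, z=hλ:
  y_{n+1} = y_n + z·[3/5·y_n + 2/5·y_{n+1}] ⇒ (1 − 2/5z)y_{n+1} = (1 + 3/5z)y_n
  R(z) = (1 + 3/5z)/(1 − 2/5z).

Boundary: |R(x)|=1, x<0.
x=-1.39: |R|=0.1067
R=−1: 1+3/5x = −1+2/5x ⇒ -1/5x=2 ⇒ x=2/(-1/5)=-10.0000
Confirm numerically:
  x=-9.353: |R|=0.97271 <1
  x=-8.427: |R|=0.92802 <1
  x=-4.202: |R|=0.56744 <1
  x=-10.438: |R|=1.01693 >1
  x=-10.410: |R|=1.01588 >1
  x=-10.172: |R|=1.00679 >1
So |R|<1 on (-10.0000, 0).

left endpoint -10.0000.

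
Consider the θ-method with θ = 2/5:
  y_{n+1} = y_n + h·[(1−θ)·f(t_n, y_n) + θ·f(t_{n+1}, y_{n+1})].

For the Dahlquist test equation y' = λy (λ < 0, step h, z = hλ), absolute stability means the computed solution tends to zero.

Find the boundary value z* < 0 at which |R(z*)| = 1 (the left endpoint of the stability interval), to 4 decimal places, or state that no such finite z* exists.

z* = -10.0000.

Set f=λy, z=hλ:
  y_{n+1} = y_n + z·[3/5·y_n + 2/5·y_{n+1}] ⇒ (1 − 2/5z)y_{n+1} = (1 + 3/5z)y_n
  so R(z) = (1 + 3/5z)/(1 − 2/5z).

Need |R(x)|<1, x<0.
x=-1.45: |R|=0.0823
R=−1: 1+3/5x = −1+2/5x ⇒ -1/5x=2 ⇒ x=2/(-1/5)=-10.0000
Confirm numerically:
  x=-8.996: |R|=0.95633 <1
  x=-7.536: |R|=0.87724 <1
  x=-6.056: |R|=0.76952 <1
  x=-4.584: |R|=0.61773 <1
  x=-10.505: |R|=1.01942 >1
  x=-10.494: |R|=1.01901 >1
So |R|<1 on (-10.0000, 0).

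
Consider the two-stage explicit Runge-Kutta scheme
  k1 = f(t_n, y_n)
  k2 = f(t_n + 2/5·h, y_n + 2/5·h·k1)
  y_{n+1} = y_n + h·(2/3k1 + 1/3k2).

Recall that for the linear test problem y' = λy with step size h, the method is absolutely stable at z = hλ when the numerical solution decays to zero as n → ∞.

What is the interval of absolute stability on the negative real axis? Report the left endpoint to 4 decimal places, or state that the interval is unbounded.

z∈(-7.5000,0).

On y'=λy, z=hλ:
  k1=λy_n ⇒ h·k1=z·y_n;  k2=λ(1+2/5z)y_n ⇒ h·k2=z(1+2/5z)y_n
  y_{n+1}/y_n = 1 + 2/3z + 1/3z(1+2/5z) = 1 + z + 2/15z²
  ⇒ R(z) = 1 + z + 2/15z².

Need |R(x)|<1, x<0.
x=-1.48: |R|=0.1879
R=1: x+2/15x²=0 ⇒ x=−15/2=-7.5000; min R=1−1/(4·2/15)=-0.8750>−1
Confirm numerically:
  x=-7.042: |R|=0.56997 <1
  x=-6.180: |R|=0.08768 <1
  x=-3.267: |R|=0.84389 <1
  x=-7.953: |R|=1.48036 >1
  x=-7.864: |R|=1.38167 >1
  x=-7.634: |R|=1.13639 >1
So |R|<1 on (-7.5000, 0).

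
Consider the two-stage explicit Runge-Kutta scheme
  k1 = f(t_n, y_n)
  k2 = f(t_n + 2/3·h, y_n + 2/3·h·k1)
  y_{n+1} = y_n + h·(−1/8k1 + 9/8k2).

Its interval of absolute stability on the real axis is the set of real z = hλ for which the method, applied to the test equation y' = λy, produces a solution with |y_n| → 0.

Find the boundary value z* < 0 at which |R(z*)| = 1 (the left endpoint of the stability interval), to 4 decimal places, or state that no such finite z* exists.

left endpoint -1.3333.

On y'=λy, z=hλ:
  k1=λy_n ⇒ h·k1=z·y_n;  k2=λ(1+2/3z)y_n ⇒ h·k2=z(1+2/3z)y_n
  y_{n+1}/y_n = 1 − 1/8z + 9/8z(1+2/3z) = 1 + z + 3/4z²
  R(z) = 1 + z + 3/4z².

Boundary: |R(x)|=1, x<0.
x=-0.44: |R|=0.7052
R=1: x+3/4x²=0 ⇒ x=−4/3=-1.3333; min R=1−1/(4·3/4)=0.6667>−1
Confirm numerically:
  x=-1.145: |R|=0.83827 <1
  x=-0.682: |R|=0.66684 <1
  x=-0.588: |R|=0.67131 <1
  x=-1.422: |R|=1.09456 >1
  x=-1.395: |R|=1.06452 >1
Interval (-1.3333, 0).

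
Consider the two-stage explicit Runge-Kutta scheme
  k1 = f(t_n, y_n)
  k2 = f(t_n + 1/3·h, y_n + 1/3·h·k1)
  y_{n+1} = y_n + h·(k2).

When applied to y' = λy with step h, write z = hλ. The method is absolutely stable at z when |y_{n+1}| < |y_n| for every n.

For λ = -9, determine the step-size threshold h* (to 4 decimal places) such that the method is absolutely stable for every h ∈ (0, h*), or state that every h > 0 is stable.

On y'=λy, z=hλ:
  k1=λy_n ⇒ h·k1=z·y_n;  k2=λ(1+1/3z)y_n ⇒ h·k2=z(1+1/3z)y_n
  y_{n+1}/y_n = 1 + z(1+1/3z) = 1 + z + 1/3z²
  R(z) = 1 + z + 1/3z².

Solve |R(x)|<1 on ℝ⁻.
x=-0.65: |R|=0.4908
R=1: x+1/3x²=0 ⇒ x=−3=-3.0000; min R=1−1/(4·1/3)=0.2500>−1
Confirm numerically:
  x=-2.697: |R|=0.72760 <1
  x=-2.135: |R|=0.38441 <1
  x=-1.303: |R|=0.26294 <1
  x=-3.240: |R|=1.25920 >1
  x=-3.091: |R|=1.09376 >1
So |R|<1 on (-3.0000, 0).

(-3.0000,0); λ=-9 ⇒ h* = (3)/9 = 0.3333.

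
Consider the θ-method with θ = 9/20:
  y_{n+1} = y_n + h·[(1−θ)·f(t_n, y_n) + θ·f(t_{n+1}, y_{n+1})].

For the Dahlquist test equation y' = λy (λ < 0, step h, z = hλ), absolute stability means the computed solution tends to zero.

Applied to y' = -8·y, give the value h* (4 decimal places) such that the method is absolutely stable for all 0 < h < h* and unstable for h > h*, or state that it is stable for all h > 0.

(-20.0000,0); λ=-8 ⇒ h* = (20)/8 = 2.5000.

On y'=λy, z=hλ:
  y_{n+1} = y_n + z·[11/20·y_n + 9/20·y_{n+1}] ⇒ (1 − 9/20z)y_{n+1} = (1 + 11/20z)y_n
  so R(z) = (1 + 11/20z)/(1 − 9/20z).

Boundary: |R(x)|=1, x<0.
x=-1.7: |R|=0.0368
R=−1: 1+11/20x = −1+9/20x ⇒ -1/10x=2 ⇒ x=2/(-1/10)=-20.0000
Confirm numerically:
  x=-16.579: |R|=0.95957 <1
  x=-16.118: |R|=0.95296 <1
  x=-8.978: |R|=0.78131 <1
  x=-20.373: |R|=1.00367 >1
  x=-20.372: |R|=1.00366 >1
  x=-20.084: |R|=1.00084 >1
Interval (-20.0000, 0).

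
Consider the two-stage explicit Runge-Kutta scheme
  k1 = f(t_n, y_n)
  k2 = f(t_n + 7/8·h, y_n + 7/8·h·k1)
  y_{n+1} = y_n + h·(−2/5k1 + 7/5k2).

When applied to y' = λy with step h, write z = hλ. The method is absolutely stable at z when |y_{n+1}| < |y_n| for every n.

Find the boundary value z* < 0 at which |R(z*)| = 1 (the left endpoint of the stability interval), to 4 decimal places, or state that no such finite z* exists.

z* = -0.8163.

With y'=λy (z=hλ):
  k1=λy_n ⇒ h·k1=z·y_n;  k2=λ(1+7/8z)y_n ⇒ h·k2=z(1+7/8z)y_n
  y_{n+1}/y_n = 1 − 2/5z + 7/5z(1+7/8z) = 1 + z + 49/40z²
  Hence R(z) = 1 + z + 49/40z².

Find x<0 with |R(x)|<1.
x=-1.15: |R|=1.4701
R=1: x+49/40x²=0 ⇒ x=−40/49=-0.8163; min R=1−1/(4·49/40)=0.7959>−1
Confirm numerically:
  x=-0.773: |R|=0.95897 <1
  x=-0.586: |R|=0.83466 <1
  x=-0.379: |R|=0.79696 <1
  x=-1.164: |R|=1.49575 >1
  x=-0.910: |R|=1.10442 >1
Interval (-0.8163, 0).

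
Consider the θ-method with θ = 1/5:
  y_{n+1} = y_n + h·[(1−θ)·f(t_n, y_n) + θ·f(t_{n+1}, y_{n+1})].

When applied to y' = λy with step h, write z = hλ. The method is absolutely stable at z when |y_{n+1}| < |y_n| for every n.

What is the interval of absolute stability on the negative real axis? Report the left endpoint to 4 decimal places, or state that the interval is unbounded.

(-3.3333, 0).

Set f=λy, z=hλ:
  y_{n+1} = y_n + z·[4/5·y_n + 1/5·y_{n+1}] ⇒ (1 − 1/5z)y_{n+1} = (1 + 4/5z)y_n
  so R(z) = (1 + 4/5z)/(1 − 1/5z).

Solve |R(x)|<1 on ℝ⁻.
x=-0.62: |R|=0.4484
R=−1: 1+4/5x = −1+1/5x ⇒ -3/5x=2 ⇒ x=2/(-3/5)=-3.3333
Confirm numerically:
  x=-3.001: |R|=0.87539 <1
  x=-2.698: |R|=0.75240 <1
  x=-1.781: |R|=0.31323 <1
  x=-3.887: |R|=1.18690 >1
  x=-3.687: |R|=1.12214 >1
  x=-3.462: |R|=1.04562 >1
Interval (-3.3333, 0).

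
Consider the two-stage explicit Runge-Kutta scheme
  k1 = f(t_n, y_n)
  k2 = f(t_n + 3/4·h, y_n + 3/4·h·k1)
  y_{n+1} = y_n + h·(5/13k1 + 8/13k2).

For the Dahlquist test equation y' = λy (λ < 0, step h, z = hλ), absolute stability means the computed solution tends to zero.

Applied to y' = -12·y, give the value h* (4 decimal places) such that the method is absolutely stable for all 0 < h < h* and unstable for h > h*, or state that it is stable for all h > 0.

(-2.1667,0); λ=-12 ⇒ h* = (13/6)/12 = 0.1806.

With y'=λy (z=hλ):
  k1=λy_n ⇒ h·k1=z·y_n;  k2=λ(1+3/4z)y_n ⇒ h·k2=z(1+3/4z)y_n
  y_{n+1}/y_n = 1 + 5/13z + 8/13z(1+3/4z) = 1 + z + 6/13z²
  R(z) = 1 + z + 6/13z².

Solve |R(x)|<1 on ℝ⁻.
x=-1.26: |R|=0.4727
R=1: x+6/13x²=0 ⇒ x=−13/6=-2.1667; min R=1−1/(4·6/13)=0.4583>−1
Confirm numerically:
  x=-1.557: |R|=0.56188 <1
  x=-1.459: |R|=0.52347 <1
  x=-1.002: |R|=0.46139 <1
  x=-0.901: |R|=0.47368 <1
  x=-2.559: |R|=1.46338 >1
  x=-2.315: |R|=1.15849 >1
  x=-2.282: |R|=1.12147 >1
So |R|<1 on (-2.1667, 0).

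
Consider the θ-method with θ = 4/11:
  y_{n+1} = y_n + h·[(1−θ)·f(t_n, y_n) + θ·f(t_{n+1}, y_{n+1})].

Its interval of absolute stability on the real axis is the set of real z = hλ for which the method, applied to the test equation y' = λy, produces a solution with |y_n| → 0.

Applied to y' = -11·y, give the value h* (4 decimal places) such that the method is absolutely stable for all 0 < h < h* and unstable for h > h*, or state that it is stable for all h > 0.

(-7.3333,0); λ=-11 ⇒ h* = (22/3)/11 = 0.6667.

Test eqn y'=λy, z=hλ:
  y_{n+1} = y_n + z·[7/11·y_n + 4/11·y_{n+1}] ⇒ (1 − 4/11z)y_{n+1} = (1 + 7/11z)y_n
  ⇒ R(z) = (1 + 7/11z)/(1 − 4/11z).

Solve |R(x)|<1 on ℝ⁻.
x=-1.32: |R|=0.1081
R=−1: 1+7/11x = −1+4/11x ⇒ -3/11x=2 ⇒ x=2/(-3/11)=-7.3333
Confirm numerically:
  x=-6.334: |R|=0.91749 <1
  x=-3.912: |R|=0.61483 <1
  x=-3.561: |R|=0.55170 <1
  x=-7.858: |R|=1.03709 >1
  x=-7.752: |R|=1.02990 >1
So |R|<1 on (-7.3333, 0).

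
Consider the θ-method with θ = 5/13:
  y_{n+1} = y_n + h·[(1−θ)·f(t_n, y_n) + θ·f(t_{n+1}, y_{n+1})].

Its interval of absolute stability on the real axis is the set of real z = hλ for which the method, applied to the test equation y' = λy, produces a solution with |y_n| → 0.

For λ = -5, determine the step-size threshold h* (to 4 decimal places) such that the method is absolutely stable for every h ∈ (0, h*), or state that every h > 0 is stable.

(-8.6667,0); λ=-5 ⇒ h* = (26/3)/5 = 1.7333.

On y'=λy, z=hλ:
  y_{n+1} = y_n + z·[8/13·y_n + 5/13·y_{n+1}] ⇒ (1 − 5/13z)y_{n+1} = (1 + 8/13z)y_n
  R(z) = (1 + 8/13z)/(1 − 5/13z).

Need |R(x)|<1, x<0.
x=-1.43: |R|=0.0774
R=−1: 1+8/13x = −1+5/13x ⇒ -3/13x=2 ⇒ x=2/(-3/13)=-8.6667
Confirm numerically:
  x=-5.546: |R|=0.77014 <1
  x=-4.363: |R|=0.62915 <1
  x=-3.731: |R|=0.53224 <1
  x=-9.265: |R|=1.03026 >1
  x=-9.160: |R|=1.02517 >1
  x=-8.986: |R|=1.01654 >1
So |R|<1 on (-8.6667, 0).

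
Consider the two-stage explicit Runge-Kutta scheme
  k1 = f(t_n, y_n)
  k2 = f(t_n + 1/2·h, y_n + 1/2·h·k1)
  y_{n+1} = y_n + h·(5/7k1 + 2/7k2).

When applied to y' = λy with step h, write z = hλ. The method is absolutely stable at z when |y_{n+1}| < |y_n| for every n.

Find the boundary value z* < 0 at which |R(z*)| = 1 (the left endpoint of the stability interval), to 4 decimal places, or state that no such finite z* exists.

z* = -7.0000.

Set f=λy, z=hλ:
  k1=λy_n ⇒ h·k1=z·y_n;  k2=λ(1+1/2z)y_n ⇒ h·k2=z(1+1/2z)y_n
  y_{n+1}/y_n = 1 + 5/7z + 2/7z(1+1/2z) = 1 + z + 1/7z²
  R(z) = 1 + z + 1/7z².

Need |R(x)|<1, x<0.
x=-1.04: |R|=0.1145
R=1: x+1/7x²=0 ⇒ x=−7=-7.0000; min R=1−1/(4·1/7)=-0.7500>−1
Confirm numerically:
  x=-5.986: |R|=0.13289 <1
  x=-5.523: |R|=0.16535 <1
  x=-4.784: |R|=0.51448 <1
  x=-3.168: |R|=0.73425 <1
  x=-7.465: |R|=1.49589 >1
  x=-7.346: |R|=1.36310 >1
  x=-7.197: |R|=1.20254 >1
Stable set (-7.0000, 0).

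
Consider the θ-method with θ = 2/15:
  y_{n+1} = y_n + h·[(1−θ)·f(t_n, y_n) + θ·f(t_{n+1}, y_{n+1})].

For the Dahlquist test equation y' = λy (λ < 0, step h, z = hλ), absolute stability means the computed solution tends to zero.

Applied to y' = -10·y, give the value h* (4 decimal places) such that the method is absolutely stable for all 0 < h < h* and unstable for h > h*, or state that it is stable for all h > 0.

(-2.7273,0); λ=-10 ⇒ h* = (30/11)/10 = 0.2727.

On y'=λy, z=hλ:
  y_{n+1} = y_n + z·[13/15·y_n + 2/15·y_{n+1}] ⇒ (1 − 2/15z)y_{n+1} = (1 + 13/15z)y_n
  ⇒ R(z) = (1 + 13/15z)/(1 − 2/15z).

Need |R(x)|<1, x<0.
x=-0.7: |R|=0.3598
R=−1: 1+13/15x = −1+2/15x ⇒ -11/15x=2 ⇒ x=2/(-11/15)=-2.7273
Confirm numerically:
  x=-1.866: |R|=0.49423 <1
  x=-1.853: |R|=0.48589 <1
  x=-1.505: |R|=0.25347 <1
  x=-3.173: |R|=1.22969 >1
  x=-2.885: |R|=1.08353 >1
Interval (-2.7273, 0).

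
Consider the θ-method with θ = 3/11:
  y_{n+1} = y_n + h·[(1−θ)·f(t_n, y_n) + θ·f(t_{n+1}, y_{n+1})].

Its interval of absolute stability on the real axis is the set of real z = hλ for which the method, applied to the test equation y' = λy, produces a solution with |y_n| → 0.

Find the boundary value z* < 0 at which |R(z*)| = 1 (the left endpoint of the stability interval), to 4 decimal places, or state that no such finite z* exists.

Test eqn y'=λy, z=hλ:
  y_{n+1} = y_n + z·[8/11·y_n + 3/11·y_{n+1}] ⇒ (1 − 3/11z)y_{n+1} = (1 + 8/11z)y_n
  so R(z) = (1 + 8/11z)/(1 − 3/11z).

Need |R(x)|<1, x<0.
x=-0.58: |R|=0.4992
R=−1: 1+8/11x = −1+3/11x ⇒ -5/11x=2 ⇒ x=2/(-5/11)=-4.4000
Confirm numerically:
  x=-3.677: |R|=0.83591 <1
  x=-3.611: |R|=0.81931 <1
  x=-2.553: |R|=0.50506 <1
  x=-2.448: |R|=0.46795 <1
  x=-4.925: |R|=1.10184 >1
  x=-4.826: |R|=1.08360 >1
  x=-4.577: |R|=1.03579 >1
Stable set (-4.4000, 0).

left endpoint -4.4000.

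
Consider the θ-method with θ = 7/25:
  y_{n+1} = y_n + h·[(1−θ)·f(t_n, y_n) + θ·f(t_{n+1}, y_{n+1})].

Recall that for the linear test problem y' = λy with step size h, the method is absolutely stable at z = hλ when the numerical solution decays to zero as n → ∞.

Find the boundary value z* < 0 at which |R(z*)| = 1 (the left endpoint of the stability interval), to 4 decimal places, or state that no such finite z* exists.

On y'=λy, z=hλ:
  y_{n+1} = y_n + z·[18/25·y_n + 7/25·y_{n+1}] ⇒ (1 − 7/25z)y_{n+1} = (1 + 18/25z)y_n
  so R(z) = (1 + 18/25z)/(1 − 7/25z).

Boundary: |R(x)|=1, x<0.
x=-1.71: |R|=0.1563
R=−1: 1+18/25x = −1+7/25x ⇒ -11/25x=2 ⇒ x=2/(-11/25)=-4.5455
Confirm numerically:
  x=-3.849: |R|=0.85251 <1
  x=-2.702: |R|=0.53823 <1
  x=-2.610: |R|=0.50797 <1
  x=-2.273: |R|=0.38899 <1
  x=-5.085: |R|=1.09795 >1
  x=-4.981: |R|=1.08003 >1
Interval (-4.5455, 0).

left endpoint -4.5455.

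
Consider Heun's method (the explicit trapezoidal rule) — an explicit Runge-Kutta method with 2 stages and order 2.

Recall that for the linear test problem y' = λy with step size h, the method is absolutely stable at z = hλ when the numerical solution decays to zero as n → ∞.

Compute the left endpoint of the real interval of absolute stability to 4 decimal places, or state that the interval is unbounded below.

left endpoint -2.0000.

With y'=λy (z=hλ):
  order 2, 2-stage ⇒ R(z)=1+z+z^2/2
  (e.g. R(-1.45)=0.60125, |R|=0.60125)

Solve |R(x)|<1 on ℝ⁻.
x=-1.45: |R|=0.6013
|R(-2.26)|=1.2938 |R(-1.9)|=0.9050 |R(-1.3)|=0.5450
Bisect:
  x_lo=-2.4113 |R|=1.4959  x_hi=-0.1184 |R|=0.8886
  mid=-1.26488 |R|=0.53508 →hi
  mid=-1.83810 |R|=0.85121 →hi
  mid=-2.12471 |R|=1.13249 →lo
  mid=-1.98140 |R|=0.98158 →hi
  mid=-2.05306 |R|=1.05447 →lo
  mid=-2.01723 |R|=1.01738 →lo
  mid=-1.99932 |R|=0.99932 →hi
  mid=-2.00827 |R|=1.00831 →lo
  ...
  [-2.00002,-1.99988] ⇒ x*=-2.0000
Interval (-2.0000, 0).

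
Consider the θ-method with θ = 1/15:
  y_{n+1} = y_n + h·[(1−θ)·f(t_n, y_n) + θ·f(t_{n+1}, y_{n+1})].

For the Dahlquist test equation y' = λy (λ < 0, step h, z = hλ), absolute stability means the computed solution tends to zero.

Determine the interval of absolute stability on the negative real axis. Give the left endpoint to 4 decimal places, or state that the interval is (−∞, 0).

(-2.3077, 0).

Set f=λy, z=hλ:
  y_{n+1} = y_n + z·[14/15·y_n + 1/15·y_{n+1}] ⇒ (1 − 1/15z)y_{n+1} = (1 + 14/15z)y_n
  so R(z) = (1 + 14/15z)/(1 − 1/15z).

Find x<0 with |R(x)|<1.
x=-0.85: |R|=0.1956
R=−1: 1+14/15x = −1+1/15x ⇒ -13/15x=2 ⇒ x=2/(-13/15)=-2.3077
Confirm numerically:
  x=-2.222: |R|=0.93532 <1
  x=-1.721: |R|=0.54387 <1
  x=-1.152: |R|=0.06984 <1
  x=-1.089: |R|=0.01529 <1
  x=-2.898: |R|=1.42876 >1
  x=-2.632: |R|=1.23911 >1
  x=-2.359: |R|=1.03842 >1
Interval (-2.3077, 0).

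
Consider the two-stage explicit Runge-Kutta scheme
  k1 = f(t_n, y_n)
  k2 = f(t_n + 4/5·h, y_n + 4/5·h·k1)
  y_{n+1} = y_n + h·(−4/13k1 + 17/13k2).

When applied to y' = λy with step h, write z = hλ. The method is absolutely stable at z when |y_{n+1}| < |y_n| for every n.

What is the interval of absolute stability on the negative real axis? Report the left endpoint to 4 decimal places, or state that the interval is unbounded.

Test eqn y'=λy, z=hλ:
  k1=λy_n ⇒ h·k1=z·y_n;  k2=λ(1+4/5z)y_n ⇒ h·k2=z(1+4/5z)y_n
  y_{n+1}/y_n = 1 − 4/13z + 17/13z(1+4/5z) = 1 + z + 68/65z²
  ⇒ R(z) = 1 + z + 68/65z².

Need |R(x)|<1, x<0.
x=-1.47: |R|=1.7906
R=1: x+68/65x²=0 ⇒ x=−65/68=-0.9559; min R=1−1/(4·68/65)=0.7610>−1
Confirm numerically:
  x=-0.826: |R|=0.88777 <1
  x=-0.792: |R|=0.86421 <1
  x=-0.620: |R|=0.78214 <1
  x=-1.555: |R|=1.97463 >1
  x=-1.341: |R|=1.54028 >1
  x=-1.231: |R|=1.35430 >1
So |R|<1 on (-0.9559, 0).

(-0.9559, 0).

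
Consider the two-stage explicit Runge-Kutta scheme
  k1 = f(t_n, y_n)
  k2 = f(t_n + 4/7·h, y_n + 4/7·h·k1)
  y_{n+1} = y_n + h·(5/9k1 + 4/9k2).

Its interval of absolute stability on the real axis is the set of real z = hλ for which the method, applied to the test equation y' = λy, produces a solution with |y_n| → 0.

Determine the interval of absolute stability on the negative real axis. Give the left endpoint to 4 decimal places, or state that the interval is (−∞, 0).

On y'=λy, z=hλ:
  k1=λy_n ⇒ h·k1=z·y_n;  k2=λ(1+4/7z)y_n ⇒ h·k2=z(1+4/7z)y_n
  y_{n+1}/y_n = 1 + 5/9z + 4/9z(1+4/7z) = 1 + z + 16/63z²
  Hence R(z) = 1 + z + 16/63z².

Boundary: |R(x)|=1, x<0.
x=-1.51: |R|=0.0691
R=1: x+16/63x²=0 ⇒ x=−63/16=-3.9375; min R=1−1/(4·16/63)=0.0156>−1
Confirm numerically:
  x=-3.738: |R|=0.81061 <1
  x=-3.568: |R|=0.66517 <1
  x=-2.902: |R|=0.23682 <1
  x=-1.803: |R|=0.02260 <1
  x=-4.073: |R|=1.14016 >1
  x=-3.970: |R|=1.03277 >1
Interval (-3.9375, 0).

z∈(-3.9375,0).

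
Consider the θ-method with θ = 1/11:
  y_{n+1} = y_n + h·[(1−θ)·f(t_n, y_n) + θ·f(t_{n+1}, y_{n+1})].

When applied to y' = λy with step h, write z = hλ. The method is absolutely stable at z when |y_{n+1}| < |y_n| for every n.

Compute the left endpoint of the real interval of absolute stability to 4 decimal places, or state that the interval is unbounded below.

Set f=λy, z=hλ:
  y_{n+1} = y_n + z·[10/11·y_n + 1/11·y_{n+1}] ⇒ (1 − 1/11z)y_{n+1} = (1 + 10/11z)y_n
  so R(z) = (1 + 10/11z)/(1 − 1/11z).

Boundary: |R(x)|=1, x<0.
x=-0.31: |R|=0.6985
R=−1: 1+10/11x = −1+1/11x ⇒ -9/11x=2 ⇒ x=2/(-9/11)=-2.4444
Confirm numerically:
  x=-2.270: |R|=0.88169 <1
  x=-2.263: |R|=0.87688 <1
  x=-1.706: |R|=0.47694 <1
  x=-3.019: |R|=1.36886 >1
  x=-2.668: |R|=1.14721 >1
  x=-2.492: |R|=1.03172 >1
Stable set (-2.4444, 0).

z* = -2.4444.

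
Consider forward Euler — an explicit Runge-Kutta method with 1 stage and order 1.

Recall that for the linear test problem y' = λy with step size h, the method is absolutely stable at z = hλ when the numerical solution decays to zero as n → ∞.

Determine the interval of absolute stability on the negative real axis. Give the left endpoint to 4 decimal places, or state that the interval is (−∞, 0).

Test eqn y'=λy, z=hλ:
  order 1, 1-stage ⇒ R(z)=1+z
  (e.g. R(-1.74)=-0.74000, |R|=0.74000)

Find x<0 with |R(x)|<1.
x=-1.74: |R|=0.7400
|R(-1.45)|=0.4500 |R(-1.08)|=0.0800 |R(-1.02)|=0.0200
Bisect:
  x_lo=-2.3927 |R|=1.3927  x_hi=-0.3013 |R|=0.6987
  mid=-1.34700 |R|=0.34700 →hi
  mid=-1.86983 |R|=0.86983 →hi
  mid=-2.13125 |R|=1.13125 →lo
  mid=-2.00054 |R|=1.00054 →lo
  mid=-1.93519 |R|=0.93519 →hi
  mid=-1.96787 |R|=0.96787 →hi
  mid=-1.98421 |R|=0.98421 →hi
  mid=-1.99237 |R|=0.99237 →hi
  mid=-1.99646 |R|=0.99646 →hi
  ...
  [-2.00003,-1.99991] ⇒ x*=-2.0000
Interval (-2.0000, 0).

(-2.0000, 0).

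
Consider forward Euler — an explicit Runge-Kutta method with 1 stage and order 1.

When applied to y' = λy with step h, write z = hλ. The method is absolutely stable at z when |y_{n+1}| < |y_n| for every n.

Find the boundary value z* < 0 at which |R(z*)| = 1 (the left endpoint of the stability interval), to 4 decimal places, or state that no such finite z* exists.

With y'=λy (z=hλ):
  order 1, 1-stage ⇒ R(z)=1+z
  (e.g. R(-0.71)=0.29000, |R|=0.29000)

Solve |R(x)|<1 on ℝ⁻.
x=-0.71: |R|=0.2900
|R(-2.22)|=1.2200 |R(-1.52)|=0.5200 |R(-1.15)|=0.1500
Bisect:
  x_lo=-2.7622 |R|=1.7622  x_hi=-0.3675 |R|=0.6325
  mid=-1.56487 |R|=0.56487 →hi
  mid=-2.16353 |R|=1.16353 →lo
  mid=-1.86420 |R|=0.86420 →hi
  mid=-2.01386 |R|=1.01386 →lo
  mid=-1.93903 |R|=0.93903 →hi
  mid=-1.97644 |R|=0.97644 →hi
  mid=-1.99515 |R|=0.99515 →hi
  mid=-2.00451 |R|=1.00451 →lo
  ...
  [-2.00012,-1.99998] ⇒ x*=-2.0000
Stable set (-2.0000, 0).

left endpoint -2.0000.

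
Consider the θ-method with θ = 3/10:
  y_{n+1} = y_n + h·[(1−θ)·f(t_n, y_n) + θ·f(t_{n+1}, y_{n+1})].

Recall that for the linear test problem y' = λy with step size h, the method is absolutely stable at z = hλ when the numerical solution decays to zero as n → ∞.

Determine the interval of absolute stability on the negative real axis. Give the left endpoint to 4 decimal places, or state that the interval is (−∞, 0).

On y'=λy, z=hλ:
  y_{n+1} = y_n + z·[7/10·y_n + 3/10·y_{n+1}] ⇒ (1 − 3/10z)y_{n+1} = (1 + 7/10z)y_n
  R(z) = (1 + 7/10z)/(1 − 3/10z).

Solve |R(x)|<1 on ℝ⁻.
x=-0.76: |R|=0.3811
R=−1: 1+7/10x = −1+3/10x ⇒ -2/5x=2 ⇒ x=2/(-2/5)=-5.0000
Confirm numerically:
  x=-4.079: |R|=0.83433 <1
  x=-2.491: |R|=0.42563 <1
  x=-2.242: |R|=0.34043 <1
  x=-5.591: |R|=1.08830 >1
  x=-5.238: |R|=1.03702 >1
Interval (-5.0000, 0).

(-5.0000, 0).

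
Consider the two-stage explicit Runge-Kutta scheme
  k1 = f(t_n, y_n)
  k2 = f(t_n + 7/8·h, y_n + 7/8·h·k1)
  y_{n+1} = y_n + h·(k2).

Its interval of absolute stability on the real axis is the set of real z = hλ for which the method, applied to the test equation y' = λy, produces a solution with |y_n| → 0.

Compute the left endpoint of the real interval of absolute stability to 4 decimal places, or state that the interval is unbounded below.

Test eqn y'=λy, z=hλ:
  k1=λy_n ⇒ h·k1=z·y_n;  k2=λ(1+7/8z)y_n ⇒ h·k2=z(1+7/8z)y_n
  y_{n+1}/y_n = 1 + z(1+7/8z) = 1 + z + 7/8z²
  ⇒ R(z) = 1 + z + 7/8z².

Solve |R(x)|<1 on ℝ⁻.
x=-0.95: |R|=0.8397
R=1: x+7/8x²=0 ⇒ x=−8/7=-1.1429; min R=1−1/(4·7/8)=0.7143>−1
Confirm numerically:
  x=-0.967: |R|=0.85120 <1
  x=-0.701: |R|=0.72898 <1
  x=-0.668: |R|=0.72245 <1
  x=-0.627: |R|=0.71699 <1
  x=-1.674: |R|=1.77799 >1
  x=-1.650: |R|=1.73219 >1
  x=-1.322: |R|=1.20722 >1
Stable set (-1.1429, 0).

z* = -1.1429.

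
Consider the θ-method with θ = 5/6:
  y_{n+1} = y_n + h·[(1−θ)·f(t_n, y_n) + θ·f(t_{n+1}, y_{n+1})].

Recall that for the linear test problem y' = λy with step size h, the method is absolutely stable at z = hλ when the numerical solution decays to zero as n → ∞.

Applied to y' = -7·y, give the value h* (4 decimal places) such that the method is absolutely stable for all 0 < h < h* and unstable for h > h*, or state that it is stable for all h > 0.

unbounded; (−∞, 0). Any h>0 works for λ=-7.

Set f=λy, z=hλ:
  y_{n+1} = y_n + z·[1/6·y_n + 5/6·y_{n+1}] ⇒ (1 − 5/6z)y_{n+1} = (1 + 1/6z)y_n
  R(z) = (1 + 1/6z)/(1 − 5/6z).

Find x<0 with |R(x)|<1.
x=-1.27: |R|=0.3830
x=-2: |R|=0.2500
x=-10: |R|=0.0714
x=-100: |R|=0.1858
θ=5/6≥1/2 ⇒ |1+1/6x|<|1−5/6x| ∀x<0 ⇒ stable on all of ℝ⁻.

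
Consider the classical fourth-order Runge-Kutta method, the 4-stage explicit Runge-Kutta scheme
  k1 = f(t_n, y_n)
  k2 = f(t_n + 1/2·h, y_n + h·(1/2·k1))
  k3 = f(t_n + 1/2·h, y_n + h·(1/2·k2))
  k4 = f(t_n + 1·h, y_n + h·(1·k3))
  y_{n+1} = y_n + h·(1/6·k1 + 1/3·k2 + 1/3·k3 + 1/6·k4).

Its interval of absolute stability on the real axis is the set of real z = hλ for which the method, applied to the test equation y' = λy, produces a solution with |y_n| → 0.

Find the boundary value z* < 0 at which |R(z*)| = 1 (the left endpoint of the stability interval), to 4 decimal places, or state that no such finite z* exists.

With y'=λy (z=hλ):
  order 4, 4-stage ⇒ R(z)=1+z+z^2/2+z^3/6+z^4/24
  (e.g. R(-1.32)=0.29437, |R|=0.29437)

Find x<0 with |R(x)|<1.
x=-1.32: |R|=0.2944
|R(-2.2)|=0.4214 |R(-2.12)|=0.3808 |R(-1.78)|=0.2825
Bisect:
  x_lo=-3.2400 |R|=1.9317  x_hi=-0.4000 |R|=0.6704
  mid=-1.81998 |R|=0.28860 →hi
  mid=-2.52997 |R|=0.67852 →hi
  mid=-2.88497 |R|=1.16098 →lo
  mid=-2.70747 |R|=0.88887 →hi
  mid=-2.79622 |R|=1.01660 →lo
  mid=-2.75185 |R|=0.95073 →hi
  mid=-2.77403 |R|=0.98316 →hi
  ...
  [-2.78530,-2.78513] ⇒ x*=-2.7853
Stable set (-2.7853, 0).

left endpoint -2.7853.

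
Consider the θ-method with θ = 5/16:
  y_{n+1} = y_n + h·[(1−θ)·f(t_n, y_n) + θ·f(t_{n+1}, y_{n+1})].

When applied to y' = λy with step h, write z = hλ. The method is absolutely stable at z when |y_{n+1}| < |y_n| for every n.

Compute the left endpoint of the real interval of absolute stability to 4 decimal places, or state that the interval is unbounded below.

z* = -5.3333.

Test eqn y'=λy, z=hλ:
  y_{n+1} = y_n + z·[11/16·y_n + 5/16·y_{n+1}] ⇒ (1 − 5/16z)y_{n+1} = (1 + 11/16z)y_n
  ⇒ R(z) = (1 + 11/16z)/(1 − 5/16z).

Need |R(x)|<1, x<0.
x=-0.64: |R|=0.4667
R=−1: 1+11/16x = −1+5/16x ⇒ -3/8x=2 ⇒ x=2/(-3/8)=-5.3333
Confirm numerically:
  x=-4.244: |R|=0.82440 <1
  x=-3.753: |R|=0.72725 <1
  x=-2.600: |R|=0.43448 <1
  x=-5.820: |R|=1.06475 >1
  x=-5.474: |R|=1.01946 >1
So |R|<1 on (-5.3333, 0).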